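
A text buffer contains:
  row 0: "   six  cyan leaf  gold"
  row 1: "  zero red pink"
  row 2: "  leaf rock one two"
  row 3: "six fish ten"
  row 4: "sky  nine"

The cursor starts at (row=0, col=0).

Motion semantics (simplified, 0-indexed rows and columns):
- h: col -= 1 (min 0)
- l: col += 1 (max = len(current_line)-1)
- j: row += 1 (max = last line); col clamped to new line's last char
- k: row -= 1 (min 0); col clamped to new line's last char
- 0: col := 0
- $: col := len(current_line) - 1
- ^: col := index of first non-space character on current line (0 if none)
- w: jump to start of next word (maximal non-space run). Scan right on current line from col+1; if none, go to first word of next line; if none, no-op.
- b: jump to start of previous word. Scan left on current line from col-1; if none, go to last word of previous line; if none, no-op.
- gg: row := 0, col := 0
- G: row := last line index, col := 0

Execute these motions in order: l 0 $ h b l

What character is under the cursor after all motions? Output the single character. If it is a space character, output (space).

Answer: o

Derivation:
After 1 (l): row=0 col=1 char='_'
After 2 (0): row=0 col=0 char='_'
After 3 ($): row=0 col=22 char='d'
After 4 (h): row=0 col=21 char='l'
After 5 (b): row=0 col=19 char='g'
After 6 (l): row=0 col=20 char='o'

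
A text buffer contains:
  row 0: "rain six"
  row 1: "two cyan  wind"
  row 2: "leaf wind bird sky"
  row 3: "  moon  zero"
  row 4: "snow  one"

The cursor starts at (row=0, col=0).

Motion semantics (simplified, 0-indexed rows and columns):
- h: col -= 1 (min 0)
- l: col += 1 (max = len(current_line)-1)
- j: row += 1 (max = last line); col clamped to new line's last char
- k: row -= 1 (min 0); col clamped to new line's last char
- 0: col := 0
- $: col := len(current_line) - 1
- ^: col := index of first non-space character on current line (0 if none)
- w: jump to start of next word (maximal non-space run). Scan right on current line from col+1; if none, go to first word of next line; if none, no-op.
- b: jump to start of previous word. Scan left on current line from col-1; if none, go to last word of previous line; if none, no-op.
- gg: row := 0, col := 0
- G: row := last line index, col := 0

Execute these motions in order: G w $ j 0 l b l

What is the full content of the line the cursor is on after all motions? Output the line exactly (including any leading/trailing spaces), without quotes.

After 1 (G): row=4 col=0 char='s'
After 2 (w): row=4 col=6 char='o'
After 3 ($): row=4 col=8 char='e'
After 4 (j): row=4 col=8 char='e'
After 5 (0): row=4 col=0 char='s'
After 6 (l): row=4 col=1 char='n'
After 7 (b): row=4 col=0 char='s'
After 8 (l): row=4 col=1 char='n'

Answer: snow  one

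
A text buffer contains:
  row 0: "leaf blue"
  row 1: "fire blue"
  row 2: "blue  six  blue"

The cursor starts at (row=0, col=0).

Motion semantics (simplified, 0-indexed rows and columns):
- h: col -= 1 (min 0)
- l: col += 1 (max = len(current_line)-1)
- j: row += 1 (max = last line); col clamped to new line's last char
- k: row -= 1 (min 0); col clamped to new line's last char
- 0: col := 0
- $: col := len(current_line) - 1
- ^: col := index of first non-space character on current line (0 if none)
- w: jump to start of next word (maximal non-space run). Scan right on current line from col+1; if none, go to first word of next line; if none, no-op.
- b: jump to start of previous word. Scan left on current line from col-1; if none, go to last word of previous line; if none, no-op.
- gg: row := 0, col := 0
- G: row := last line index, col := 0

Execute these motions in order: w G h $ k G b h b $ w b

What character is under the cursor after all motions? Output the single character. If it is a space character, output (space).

Answer: b

Derivation:
After 1 (w): row=0 col=5 char='b'
After 2 (G): row=2 col=0 char='b'
After 3 (h): row=2 col=0 char='b'
After 4 ($): row=2 col=14 char='e'
After 5 (k): row=1 col=8 char='e'
After 6 (G): row=2 col=0 char='b'
After 7 (b): row=1 col=5 char='b'
After 8 (h): row=1 col=4 char='_'
After 9 (b): row=1 col=0 char='f'
After 10 ($): row=1 col=8 char='e'
After 11 (w): row=2 col=0 char='b'
After 12 (b): row=1 col=5 char='b'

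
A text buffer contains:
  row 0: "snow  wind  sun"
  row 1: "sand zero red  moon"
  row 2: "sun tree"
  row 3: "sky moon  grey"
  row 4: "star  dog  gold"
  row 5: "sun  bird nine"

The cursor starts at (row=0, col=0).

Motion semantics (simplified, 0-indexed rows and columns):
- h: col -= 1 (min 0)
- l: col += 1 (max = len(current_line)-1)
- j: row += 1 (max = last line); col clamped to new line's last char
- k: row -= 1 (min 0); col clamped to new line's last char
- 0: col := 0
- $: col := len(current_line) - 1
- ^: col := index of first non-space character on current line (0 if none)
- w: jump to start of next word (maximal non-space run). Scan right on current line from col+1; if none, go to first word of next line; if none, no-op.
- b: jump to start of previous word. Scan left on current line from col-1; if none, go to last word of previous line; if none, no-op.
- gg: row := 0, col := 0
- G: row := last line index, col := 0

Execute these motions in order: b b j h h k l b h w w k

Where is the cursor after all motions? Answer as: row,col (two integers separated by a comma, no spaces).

Answer: 0,12

Derivation:
After 1 (b): row=0 col=0 char='s'
After 2 (b): row=0 col=0 char='s'
After 3 (j): row=1 col=0 char='s'
After 4 (h): row=1 col=0 char='s'
After 5 (h): row=1 col=0 char='s'
After 6 (k): row=0 col=0 char='s'
After 7 (l): row=0 col=1 char='n'
After 8 (b): row=0 col=0 char='s'
After 9 (h): row=0 col=0 char='s'
After 10 (w): row=0 col=6 char='w'
After 11 (w): row=0 col=12 char='s'
After 12 (k): row=0 col=12 char='s'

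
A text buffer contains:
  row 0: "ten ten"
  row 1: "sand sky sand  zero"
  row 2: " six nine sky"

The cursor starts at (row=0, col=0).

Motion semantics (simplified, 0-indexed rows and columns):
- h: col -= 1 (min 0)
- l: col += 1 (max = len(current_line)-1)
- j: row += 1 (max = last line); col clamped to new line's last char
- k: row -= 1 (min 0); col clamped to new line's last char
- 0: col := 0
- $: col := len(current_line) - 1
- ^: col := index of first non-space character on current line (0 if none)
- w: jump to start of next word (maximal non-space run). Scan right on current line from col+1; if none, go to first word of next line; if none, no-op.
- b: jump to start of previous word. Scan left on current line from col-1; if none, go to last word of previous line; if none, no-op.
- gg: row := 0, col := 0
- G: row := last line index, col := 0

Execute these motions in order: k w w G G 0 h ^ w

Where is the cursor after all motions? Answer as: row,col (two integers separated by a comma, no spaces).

Answer: 2,5

Derivation:
After 1 (k): row=0 col=0 char='t'
After 2 (w): row=0 col=4 char='t'
After 3 (w): row=1 col=0 char='s'
After 4 (G): row=2 col=0 char='_'
After 5 (G): row=2 col=0 char='_'
After 6 (0): row=2 col=0 char='_'
After 7 (h): row=2 col=0 char='_'
After 8 (^): row=2 col=1 char='s'
After 9 (w): row=2 col=5 char='n'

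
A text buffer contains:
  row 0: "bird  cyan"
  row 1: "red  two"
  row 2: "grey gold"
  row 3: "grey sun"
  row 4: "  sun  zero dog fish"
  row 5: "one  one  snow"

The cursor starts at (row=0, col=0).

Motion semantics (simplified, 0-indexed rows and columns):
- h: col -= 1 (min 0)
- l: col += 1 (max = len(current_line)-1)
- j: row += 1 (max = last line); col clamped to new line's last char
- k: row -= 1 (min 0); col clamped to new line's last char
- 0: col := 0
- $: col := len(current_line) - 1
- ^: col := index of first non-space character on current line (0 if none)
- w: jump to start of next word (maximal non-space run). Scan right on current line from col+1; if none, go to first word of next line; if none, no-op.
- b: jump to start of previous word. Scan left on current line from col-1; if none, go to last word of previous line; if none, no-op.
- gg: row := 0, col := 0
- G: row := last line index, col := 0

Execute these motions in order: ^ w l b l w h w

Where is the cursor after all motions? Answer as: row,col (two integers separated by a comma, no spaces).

After 1 (^): row=0 col=0 char='b'
After 2 (w): row=0 col=6 char='c'
After 3 (l): row=0 col=7 char='y'
After 4 (b): row=0 col=6 char='c'
After 5 (l): row=0 col=7 char='y'
After 6 (w): row=1 col=0 char='r'
After 7 (h): row=1 col=0 char='r'
After 8 (w): row=1 col=5 char='t'

Answer: 1,5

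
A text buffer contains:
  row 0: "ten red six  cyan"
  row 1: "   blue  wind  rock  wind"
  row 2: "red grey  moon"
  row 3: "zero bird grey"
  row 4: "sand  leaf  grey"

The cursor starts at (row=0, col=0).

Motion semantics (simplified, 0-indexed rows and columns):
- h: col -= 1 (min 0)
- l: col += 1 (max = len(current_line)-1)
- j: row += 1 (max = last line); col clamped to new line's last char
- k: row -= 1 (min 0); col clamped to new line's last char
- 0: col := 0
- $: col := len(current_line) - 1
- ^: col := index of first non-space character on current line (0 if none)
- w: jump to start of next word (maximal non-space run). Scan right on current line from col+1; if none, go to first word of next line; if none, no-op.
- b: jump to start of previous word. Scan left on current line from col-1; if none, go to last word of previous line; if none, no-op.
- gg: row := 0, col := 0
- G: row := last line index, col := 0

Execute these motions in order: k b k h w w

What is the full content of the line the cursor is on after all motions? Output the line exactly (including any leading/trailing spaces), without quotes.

Answer: ten red six  cyan

Derivation:
After 1 (k): row=0 col=0 char='t'
After 2 (b): row=0 col=0 char='t'
After 3 (k): row=0 col=0 char='t'
After 4 (h): row=0 col=0 char='t'
After 5 (w): row=0 col=4 char='r'
After 6 (w): row=0 col=8 char='s'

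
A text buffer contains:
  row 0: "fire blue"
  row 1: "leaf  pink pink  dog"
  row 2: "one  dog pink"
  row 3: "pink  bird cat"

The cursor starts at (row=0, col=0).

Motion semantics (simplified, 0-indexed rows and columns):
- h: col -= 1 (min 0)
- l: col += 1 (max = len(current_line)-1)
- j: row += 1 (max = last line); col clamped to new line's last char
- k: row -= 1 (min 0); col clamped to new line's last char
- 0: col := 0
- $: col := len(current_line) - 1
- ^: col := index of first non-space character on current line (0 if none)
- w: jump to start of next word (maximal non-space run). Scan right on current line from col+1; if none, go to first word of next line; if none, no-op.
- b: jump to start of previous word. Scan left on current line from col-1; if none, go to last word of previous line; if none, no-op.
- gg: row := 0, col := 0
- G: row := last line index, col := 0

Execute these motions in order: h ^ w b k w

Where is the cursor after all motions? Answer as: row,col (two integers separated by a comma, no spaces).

Answer: 0,5

Derivation:
After 1 (h): row=0 col=0 char='f'
After 2 (^): row=0 col=0 char='f'
After 3 (w): row=0 col=5 char='b'
After 4 (b): row=0 col=0 char='f'
After 5 (k): row=0 col=0 char='f'
After 6 (w): row=0 col=5 char='b'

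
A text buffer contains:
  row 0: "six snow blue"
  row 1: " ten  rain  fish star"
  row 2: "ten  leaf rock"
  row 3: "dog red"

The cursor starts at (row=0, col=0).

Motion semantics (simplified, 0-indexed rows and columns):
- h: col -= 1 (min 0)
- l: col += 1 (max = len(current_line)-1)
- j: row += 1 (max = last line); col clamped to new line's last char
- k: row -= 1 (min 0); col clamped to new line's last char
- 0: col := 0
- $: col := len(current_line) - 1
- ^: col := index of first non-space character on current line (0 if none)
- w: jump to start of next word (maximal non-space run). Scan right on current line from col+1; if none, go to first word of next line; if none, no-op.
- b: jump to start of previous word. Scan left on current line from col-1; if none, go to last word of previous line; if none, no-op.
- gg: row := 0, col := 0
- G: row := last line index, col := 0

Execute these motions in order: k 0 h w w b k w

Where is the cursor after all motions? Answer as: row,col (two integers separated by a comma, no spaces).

Answer: 0,9

Derivation:
After 1 (k): row=0 col=0 char='s'
After 2 (0): row=0 col=0 char='s'
After 3 (h): row=0 col=0 char='s'
After 4 (w): row=0 col=4 char='s'
After 5 (w): row=0 col=9 char='b'
After 6 (b): row=0 col=4 char='s'
After 7 (k): row=0 col=4 char='s'
After 8 (w): row=0 col=9 char='b'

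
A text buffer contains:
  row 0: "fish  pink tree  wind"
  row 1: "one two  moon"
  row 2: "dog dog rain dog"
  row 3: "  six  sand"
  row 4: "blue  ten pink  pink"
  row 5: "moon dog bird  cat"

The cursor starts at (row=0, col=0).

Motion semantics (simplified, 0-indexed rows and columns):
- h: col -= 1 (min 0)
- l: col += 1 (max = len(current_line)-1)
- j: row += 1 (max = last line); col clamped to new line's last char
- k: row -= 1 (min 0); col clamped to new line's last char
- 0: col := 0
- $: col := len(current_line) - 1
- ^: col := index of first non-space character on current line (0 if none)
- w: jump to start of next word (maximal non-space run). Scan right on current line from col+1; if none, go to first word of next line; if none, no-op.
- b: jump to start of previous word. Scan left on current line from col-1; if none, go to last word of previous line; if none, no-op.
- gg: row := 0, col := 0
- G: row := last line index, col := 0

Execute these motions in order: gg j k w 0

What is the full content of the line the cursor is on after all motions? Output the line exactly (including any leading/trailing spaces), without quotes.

Answer: fish  pink tree  wind

Derivation:
After 1 (gg): row=0 col=0 char='f'
After 2 (j): row=1 col=0 char='o'
After 3 (k): row=0 col=0 char='f'
After 4 (w): row=0 col=6 char='p'
After 5 (0): row=0 col=0 char='f'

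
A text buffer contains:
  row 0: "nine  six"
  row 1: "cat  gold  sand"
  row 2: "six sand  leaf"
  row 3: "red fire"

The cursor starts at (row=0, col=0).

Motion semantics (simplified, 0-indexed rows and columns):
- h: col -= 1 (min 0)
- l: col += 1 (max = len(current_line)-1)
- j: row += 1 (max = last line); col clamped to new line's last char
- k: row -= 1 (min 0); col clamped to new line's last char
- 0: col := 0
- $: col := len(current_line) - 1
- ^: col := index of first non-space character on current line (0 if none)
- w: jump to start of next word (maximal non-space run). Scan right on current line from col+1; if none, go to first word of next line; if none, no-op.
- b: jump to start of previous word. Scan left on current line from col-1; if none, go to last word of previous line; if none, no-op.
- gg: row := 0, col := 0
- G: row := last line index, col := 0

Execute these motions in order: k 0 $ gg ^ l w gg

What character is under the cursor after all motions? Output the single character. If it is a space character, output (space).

After 1 (k): row=0 col=0 char='n'
After 2 (0): row=0 col=0 char='n'
After 3 ($): row=0 col=8 char='x'
After 4 (gg): row=0 col=0 char='n'
After 5 (^): row=0 col=0 char='n'
After 6 (l): row=0 col=1 char='i'
After 7 (w): row=0 col=6 char='s'
After 8 (gg): row=0 col=0 char='n'

Answer: n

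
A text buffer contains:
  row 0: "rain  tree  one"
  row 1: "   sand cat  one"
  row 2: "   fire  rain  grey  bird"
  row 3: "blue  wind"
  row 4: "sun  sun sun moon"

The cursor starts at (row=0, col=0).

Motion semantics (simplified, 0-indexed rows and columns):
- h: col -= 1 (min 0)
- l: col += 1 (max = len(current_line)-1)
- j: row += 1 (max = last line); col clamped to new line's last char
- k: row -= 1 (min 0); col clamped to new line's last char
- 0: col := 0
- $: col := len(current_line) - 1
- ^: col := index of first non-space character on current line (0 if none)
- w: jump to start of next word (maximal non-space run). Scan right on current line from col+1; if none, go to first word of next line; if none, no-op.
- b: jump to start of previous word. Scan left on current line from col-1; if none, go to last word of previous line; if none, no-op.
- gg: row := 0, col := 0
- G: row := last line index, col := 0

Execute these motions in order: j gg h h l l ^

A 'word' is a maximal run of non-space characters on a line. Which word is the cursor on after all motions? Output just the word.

After 1 (j): row=1 col=0 char='_'
After 2 (gg): row=0 col=0 char='r'
After 3 (h): row=0 col=0 char='r'
After 4 (h): row=0 col=0 char='r'
After 5 (l): row=0 col=1 char='a'
After 6 (l): row=0 col=2 char='i'
After 7 (^): row=0 col=0 char='r'

Answer: rain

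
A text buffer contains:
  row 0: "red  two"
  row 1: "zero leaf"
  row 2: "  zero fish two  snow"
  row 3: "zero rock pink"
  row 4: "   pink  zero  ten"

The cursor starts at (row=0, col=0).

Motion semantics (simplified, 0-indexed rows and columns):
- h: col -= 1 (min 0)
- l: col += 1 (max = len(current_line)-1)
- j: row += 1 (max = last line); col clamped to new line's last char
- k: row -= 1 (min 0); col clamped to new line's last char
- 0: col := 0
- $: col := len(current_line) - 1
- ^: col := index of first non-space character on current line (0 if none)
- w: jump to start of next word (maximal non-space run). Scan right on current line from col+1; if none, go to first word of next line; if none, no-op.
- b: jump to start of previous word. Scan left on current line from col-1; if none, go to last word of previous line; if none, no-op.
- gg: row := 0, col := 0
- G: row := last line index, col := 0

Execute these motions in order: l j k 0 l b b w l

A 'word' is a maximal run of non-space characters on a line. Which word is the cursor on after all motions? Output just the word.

After 1 (l): row=0 col=1 char='e'
After 2 (j): row=1 col=1 char='e'
After 3 (k): row=0 col=1 char='e'
After 4 (0): row=0 col=0 char='r'
After 5 (l): row=0 col=1 char='e'
After 6 (b): row=0 col=0 char='r'
After 7 (b): row=0 col=0 char='r'
After 8 (w): row=0 col=5 char='t'
After 9 (l): row=0 col=6 char='w'

Answer: two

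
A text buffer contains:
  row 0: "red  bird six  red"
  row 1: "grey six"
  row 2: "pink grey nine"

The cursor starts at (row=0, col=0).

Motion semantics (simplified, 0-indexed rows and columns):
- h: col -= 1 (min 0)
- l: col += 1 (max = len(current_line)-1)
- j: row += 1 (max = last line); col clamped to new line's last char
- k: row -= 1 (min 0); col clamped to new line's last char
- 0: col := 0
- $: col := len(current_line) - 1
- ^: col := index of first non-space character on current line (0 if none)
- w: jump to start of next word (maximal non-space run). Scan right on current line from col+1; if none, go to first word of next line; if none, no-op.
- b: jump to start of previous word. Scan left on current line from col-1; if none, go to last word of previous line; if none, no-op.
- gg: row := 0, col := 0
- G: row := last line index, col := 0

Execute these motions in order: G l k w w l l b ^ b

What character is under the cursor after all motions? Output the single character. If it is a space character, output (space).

After 1 (G): row=2 col=0 char='p'
After 2 (l): row=2 col=1 char='i'
After 3 (k): row=1 col=1 char='r'
After 4 (w): row=1 col=5 char='s'
After 5 (w): row=2 col=0 char='p'
After 6 (l): row=2 col=1 char='i'
After 7 (l): row=2 col=2 char='n'
After 8 (b): row=2 col=0 char='p'
After 9 (^): row=2 col=0 char='p'
After 10 (b): row=1 col=5 char='s'

Answer: s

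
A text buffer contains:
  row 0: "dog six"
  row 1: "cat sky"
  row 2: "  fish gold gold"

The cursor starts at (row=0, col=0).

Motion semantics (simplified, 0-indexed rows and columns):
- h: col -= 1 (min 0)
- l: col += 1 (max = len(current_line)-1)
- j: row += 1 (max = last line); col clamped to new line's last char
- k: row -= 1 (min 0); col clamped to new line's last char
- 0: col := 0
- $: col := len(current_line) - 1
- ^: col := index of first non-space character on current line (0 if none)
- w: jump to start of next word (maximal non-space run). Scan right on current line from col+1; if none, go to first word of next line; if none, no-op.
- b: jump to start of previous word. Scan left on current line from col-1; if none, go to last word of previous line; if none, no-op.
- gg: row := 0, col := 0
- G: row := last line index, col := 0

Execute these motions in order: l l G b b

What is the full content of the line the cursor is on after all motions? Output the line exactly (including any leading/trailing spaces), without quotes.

After 1 (l): row=0 col=1 char='o'
After 2 (l): row=0 col=2 char='g'
After 3 (G): row=2 col=0 char='_'
After 4 (b): row=1 col=4 char='s'
After 5 (b): row=1 col=0 char='c'

Answer: cat sky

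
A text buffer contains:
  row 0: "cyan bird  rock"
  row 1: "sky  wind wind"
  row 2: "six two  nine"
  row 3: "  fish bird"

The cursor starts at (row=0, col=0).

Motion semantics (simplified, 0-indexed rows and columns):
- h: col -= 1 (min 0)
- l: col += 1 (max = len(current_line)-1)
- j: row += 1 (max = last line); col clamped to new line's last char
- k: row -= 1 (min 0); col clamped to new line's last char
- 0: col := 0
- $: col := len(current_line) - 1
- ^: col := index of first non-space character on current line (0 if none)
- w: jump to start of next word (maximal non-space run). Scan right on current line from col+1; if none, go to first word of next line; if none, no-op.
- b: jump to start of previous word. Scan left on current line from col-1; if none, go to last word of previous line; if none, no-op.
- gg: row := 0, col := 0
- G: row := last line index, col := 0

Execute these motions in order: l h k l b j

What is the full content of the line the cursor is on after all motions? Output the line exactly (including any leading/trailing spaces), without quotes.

Answer: sky  wind wind

Derivation:
After 1 (l): row=0 col=1 char='y'
After 2 (h): row=0 col=0 char='c'
After 3 (k): row=0 col=0 char='c'
After 4 (l): row=0 col=1 char='y'
After 5 (b): row=0 col=0 char='c'
After 6 (j): row=1 col=0 char='s'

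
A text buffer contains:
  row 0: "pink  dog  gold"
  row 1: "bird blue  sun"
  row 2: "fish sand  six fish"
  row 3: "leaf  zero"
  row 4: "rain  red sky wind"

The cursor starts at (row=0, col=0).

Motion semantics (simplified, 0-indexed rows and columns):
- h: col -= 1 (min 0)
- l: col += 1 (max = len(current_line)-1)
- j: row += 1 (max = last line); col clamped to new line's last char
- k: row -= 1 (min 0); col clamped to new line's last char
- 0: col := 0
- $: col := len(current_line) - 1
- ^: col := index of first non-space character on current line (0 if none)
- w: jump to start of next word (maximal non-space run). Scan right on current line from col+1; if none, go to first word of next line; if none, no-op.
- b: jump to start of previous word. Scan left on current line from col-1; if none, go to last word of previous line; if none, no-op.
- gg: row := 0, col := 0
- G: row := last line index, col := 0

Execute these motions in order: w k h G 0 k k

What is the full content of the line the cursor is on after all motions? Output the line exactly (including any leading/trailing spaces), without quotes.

Answer: fish sand  six fish

Derivation:
After 1 (w): row=0 col=6 char='d'
After 2 (k): row=0 col=6 char='d'
After 3 (h): row=0 col=5 char='_'
After 4 (G): row=4 col=0 char='r'
After 5 (0): row=4 col=0 char='r'
After 6 (k): row=3 col=0 char='l'
After 7 (k): row=2 col=0 char='f'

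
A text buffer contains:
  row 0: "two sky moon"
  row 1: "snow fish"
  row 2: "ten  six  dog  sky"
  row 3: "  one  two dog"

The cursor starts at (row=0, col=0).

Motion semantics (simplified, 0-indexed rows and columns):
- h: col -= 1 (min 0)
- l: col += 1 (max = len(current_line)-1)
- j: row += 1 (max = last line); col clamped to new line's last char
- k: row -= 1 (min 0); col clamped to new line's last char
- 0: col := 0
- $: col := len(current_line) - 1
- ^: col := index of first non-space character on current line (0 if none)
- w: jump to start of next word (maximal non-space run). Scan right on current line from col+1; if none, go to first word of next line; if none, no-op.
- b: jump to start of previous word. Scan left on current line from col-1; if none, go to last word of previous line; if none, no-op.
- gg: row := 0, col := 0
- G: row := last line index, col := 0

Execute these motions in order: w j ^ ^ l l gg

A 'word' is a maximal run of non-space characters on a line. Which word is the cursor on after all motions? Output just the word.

After 1 (w): row=0 col=4 char='s'
After 2 (j): row=1 col=4 char='_'
After 3 (^): row=1 col=0 char='s'
After 4 (^): row=1 col=0 char='s'
After 5 (l): row=1 col=1 char='n'
After 6 (l): row=1 col=2 char='o'
After 7 (gg): row=0 col=0 char='t'

Answer: two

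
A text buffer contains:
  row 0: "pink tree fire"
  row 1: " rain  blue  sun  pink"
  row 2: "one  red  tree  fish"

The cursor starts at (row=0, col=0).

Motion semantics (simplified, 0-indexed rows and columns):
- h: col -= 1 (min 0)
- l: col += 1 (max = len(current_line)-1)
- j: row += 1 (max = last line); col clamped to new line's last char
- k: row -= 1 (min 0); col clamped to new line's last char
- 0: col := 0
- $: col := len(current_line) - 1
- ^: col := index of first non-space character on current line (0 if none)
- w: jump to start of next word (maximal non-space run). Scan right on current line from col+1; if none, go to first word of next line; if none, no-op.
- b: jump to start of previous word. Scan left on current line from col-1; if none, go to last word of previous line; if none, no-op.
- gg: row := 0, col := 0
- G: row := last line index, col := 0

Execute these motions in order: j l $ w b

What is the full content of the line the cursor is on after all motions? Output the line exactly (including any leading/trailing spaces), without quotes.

After 1 (j): row=1 col=0 char='_'
After 2 (l): row=1 col=1 char='r'
After 3 ($): row=1 col=21 char='k'
After 4 (w): row=2 col=0 char='o'
After 5 (b): row=1 col=18 char='p'

Answer:  rain  blue  sun  pink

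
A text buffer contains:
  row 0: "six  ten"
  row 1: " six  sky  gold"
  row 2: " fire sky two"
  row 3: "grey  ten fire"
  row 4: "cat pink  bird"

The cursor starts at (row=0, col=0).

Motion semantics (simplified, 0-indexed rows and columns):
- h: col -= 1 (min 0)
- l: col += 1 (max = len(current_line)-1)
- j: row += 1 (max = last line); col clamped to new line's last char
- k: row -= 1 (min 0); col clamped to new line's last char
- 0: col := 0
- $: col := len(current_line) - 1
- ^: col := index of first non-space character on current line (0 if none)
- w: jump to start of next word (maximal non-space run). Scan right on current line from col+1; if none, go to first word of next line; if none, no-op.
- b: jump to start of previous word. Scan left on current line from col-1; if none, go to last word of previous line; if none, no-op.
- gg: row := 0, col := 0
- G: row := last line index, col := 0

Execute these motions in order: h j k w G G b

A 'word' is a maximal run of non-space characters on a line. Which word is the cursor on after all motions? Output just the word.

Answer: fire

Derivation:
After 1 (h): row=0 col=0 char='s'
After 2 (j): row=1 col=0 char='_'
After 3 (k): row=0 col=0 char='s'
After 4 (w): row=0 col=5 char='t'
After 5 (G): row=4 col=0 char='c'
After 6 (G): row=4 col=0 char='c'
After 7 (b): row=3 col=10 char='f'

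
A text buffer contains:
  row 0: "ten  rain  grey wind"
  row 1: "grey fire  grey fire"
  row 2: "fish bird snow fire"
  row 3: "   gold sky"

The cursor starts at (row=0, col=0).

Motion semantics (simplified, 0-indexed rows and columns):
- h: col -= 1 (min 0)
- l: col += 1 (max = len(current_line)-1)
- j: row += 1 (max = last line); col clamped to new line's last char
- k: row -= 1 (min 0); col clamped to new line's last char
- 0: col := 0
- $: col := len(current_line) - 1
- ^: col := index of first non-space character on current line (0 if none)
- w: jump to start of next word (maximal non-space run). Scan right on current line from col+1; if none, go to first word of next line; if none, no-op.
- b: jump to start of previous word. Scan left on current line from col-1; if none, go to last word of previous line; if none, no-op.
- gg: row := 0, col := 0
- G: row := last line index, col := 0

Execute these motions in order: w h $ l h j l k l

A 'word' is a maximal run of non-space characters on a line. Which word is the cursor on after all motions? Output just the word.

Answer: wind

Derivation:
After 1 (w): row=0 col=5 char='r'
After 2 (h): row=0 col=4 char='_'
After 3 ($): row=0 col=19 char='d'
After 4 (l): row=0 col=19 char='d'
After 5 (h): row=0 col=18 char='n'
After 6 (j): row=1 col=18 char='r'
After 7 (l): row=1 col=19 char='e'
After 8 (k): row=0 col=19 char='d'
After 9 (l): row=0 col=19 char='d'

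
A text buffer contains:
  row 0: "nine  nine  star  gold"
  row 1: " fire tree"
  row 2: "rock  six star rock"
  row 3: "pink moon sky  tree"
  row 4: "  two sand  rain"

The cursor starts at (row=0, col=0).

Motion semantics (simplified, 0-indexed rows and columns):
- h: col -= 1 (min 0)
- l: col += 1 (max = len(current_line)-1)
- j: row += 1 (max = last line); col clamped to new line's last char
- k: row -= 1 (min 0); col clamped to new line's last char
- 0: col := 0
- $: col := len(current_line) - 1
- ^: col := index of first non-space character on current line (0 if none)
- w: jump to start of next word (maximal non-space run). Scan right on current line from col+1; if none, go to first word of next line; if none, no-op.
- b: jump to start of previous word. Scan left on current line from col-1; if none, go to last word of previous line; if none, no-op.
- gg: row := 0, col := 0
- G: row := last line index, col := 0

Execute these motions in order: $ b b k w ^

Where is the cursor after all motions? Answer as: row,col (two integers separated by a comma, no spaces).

After 1 ($): row=0 col=21 char='d'
After 2 (b): row=0 col=18 char='g'
After 3 (b): row=0 col=12 char='s'
After 4 (k): row=0 col=12 char='s'
After 5 (w): row=0 col=18 char='g'
After 6 (^): row=0 col=0 char='n'

Answer: 0,0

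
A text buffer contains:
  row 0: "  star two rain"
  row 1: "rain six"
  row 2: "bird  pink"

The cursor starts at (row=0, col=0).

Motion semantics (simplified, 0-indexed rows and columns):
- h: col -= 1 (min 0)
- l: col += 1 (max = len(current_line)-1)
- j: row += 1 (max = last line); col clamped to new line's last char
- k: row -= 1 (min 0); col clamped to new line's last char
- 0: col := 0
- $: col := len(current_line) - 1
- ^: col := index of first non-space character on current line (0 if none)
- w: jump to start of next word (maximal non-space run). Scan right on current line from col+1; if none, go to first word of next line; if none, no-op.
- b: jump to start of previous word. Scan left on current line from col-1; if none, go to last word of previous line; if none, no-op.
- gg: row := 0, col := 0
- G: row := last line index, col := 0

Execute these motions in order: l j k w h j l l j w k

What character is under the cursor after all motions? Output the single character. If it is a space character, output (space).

Answer: i

Derivation:
After 1 (l): row=0 col=1 char='_'
After 2 (j): row=1 col=1 char='a'
After 3 (k): row=0 col=1 char='_'
After 4 (w): row=0 col=2 char='s'
After 5 (h): row=0 col=1 char='_'
After 6 (j): row=1 col=1 char='a'
After 7 (l): row=1 col=2 char='i'
After 8 (l): row=1 col=3 char='n'
After 9 (j): row=2 col=3 char='d'
After 10 (w): row=2 col=6 char='p'
After 11 (k): row=1 col=6 char='i'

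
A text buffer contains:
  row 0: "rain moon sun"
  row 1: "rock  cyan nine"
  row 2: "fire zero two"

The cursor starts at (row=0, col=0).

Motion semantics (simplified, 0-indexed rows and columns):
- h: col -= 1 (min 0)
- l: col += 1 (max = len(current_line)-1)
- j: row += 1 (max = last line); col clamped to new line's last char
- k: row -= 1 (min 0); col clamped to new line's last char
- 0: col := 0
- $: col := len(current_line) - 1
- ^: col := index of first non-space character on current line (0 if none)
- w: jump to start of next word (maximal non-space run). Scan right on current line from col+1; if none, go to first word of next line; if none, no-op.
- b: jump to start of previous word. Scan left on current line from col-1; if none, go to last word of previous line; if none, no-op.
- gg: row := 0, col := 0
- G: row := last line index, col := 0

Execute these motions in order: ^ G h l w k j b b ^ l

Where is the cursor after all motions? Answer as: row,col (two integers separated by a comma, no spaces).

Answer: 1,1

Derivation:
After 1 (^): row=0 col=0 char='r'
After 2 (G): row=2 col=0 char='f'
After 3 (h): row=2 col=0 char='f'
After 4 (l): row=2 col=1 char='i'
After 5 (w): row=2 col=5 char='z'
After 6 (k): row=1 col=5 char='_'
After 7 (j): row=2 col=5 char='z'
After 8 (b): row=2 col=0 char='f'
After 9 (b): row=1 col=11 char='n'
After 10 (^): row=1 col=0 char='r'
After 11 (l): row=1 col=1 char='o'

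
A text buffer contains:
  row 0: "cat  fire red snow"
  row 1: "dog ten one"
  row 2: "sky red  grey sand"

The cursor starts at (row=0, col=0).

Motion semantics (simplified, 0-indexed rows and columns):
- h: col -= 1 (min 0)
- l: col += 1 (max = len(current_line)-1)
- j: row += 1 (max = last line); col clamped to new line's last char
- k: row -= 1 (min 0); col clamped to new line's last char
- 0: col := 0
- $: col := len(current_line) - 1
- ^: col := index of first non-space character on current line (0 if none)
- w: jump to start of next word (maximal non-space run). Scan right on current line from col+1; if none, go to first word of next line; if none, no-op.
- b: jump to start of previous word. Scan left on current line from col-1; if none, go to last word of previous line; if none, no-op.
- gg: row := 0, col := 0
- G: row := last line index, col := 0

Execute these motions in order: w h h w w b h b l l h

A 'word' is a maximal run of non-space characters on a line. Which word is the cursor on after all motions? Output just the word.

After 1 (w): row=0 col=5 char='f'
After 2 (h): row=0 col=4 char='_'
After 3 (h): row=0 col=3 char='_'
After 4 (w): row=0 col=5 char='f'
After 5 (w): row=0 col=10 char='r'
After 6 (b): row=0 col=5 char='f'
After 7 (h): row=0 col=4 char='_'
After 8 (b): row=0 col=0 char='c'
After 9 (l): row=0 col=1 char='a'
After 10 (l): row=0 col=2 char='t'
After 11 (h): row=0 col=1 char='a'

Answer: cat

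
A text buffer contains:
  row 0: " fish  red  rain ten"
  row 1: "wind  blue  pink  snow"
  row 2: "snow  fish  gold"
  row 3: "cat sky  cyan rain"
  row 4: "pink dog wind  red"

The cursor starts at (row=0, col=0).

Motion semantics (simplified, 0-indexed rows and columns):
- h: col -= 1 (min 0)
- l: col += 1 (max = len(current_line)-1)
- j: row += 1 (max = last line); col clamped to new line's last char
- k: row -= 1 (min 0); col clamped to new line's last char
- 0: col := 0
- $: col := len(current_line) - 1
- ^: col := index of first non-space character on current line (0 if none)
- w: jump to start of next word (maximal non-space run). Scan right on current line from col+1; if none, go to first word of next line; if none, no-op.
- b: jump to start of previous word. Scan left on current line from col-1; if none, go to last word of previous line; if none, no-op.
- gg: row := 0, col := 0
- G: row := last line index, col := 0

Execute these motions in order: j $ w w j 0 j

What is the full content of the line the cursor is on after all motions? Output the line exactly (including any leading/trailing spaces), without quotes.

Answer: pink dog wind  red

Derivation:
After 1 (j): row=1 col=0 char='w'
After 2 ($): row=1 col=21 char='w'
After 3 (w): row=2 col=0 char='s'
After 4 (w): row=2 col=6 char='f'
After 5 (j): row=3 col=6 char='y'
After 6 (0): row=3 col=0 char='c'
After 7 (j): row=4 col=0 char='p'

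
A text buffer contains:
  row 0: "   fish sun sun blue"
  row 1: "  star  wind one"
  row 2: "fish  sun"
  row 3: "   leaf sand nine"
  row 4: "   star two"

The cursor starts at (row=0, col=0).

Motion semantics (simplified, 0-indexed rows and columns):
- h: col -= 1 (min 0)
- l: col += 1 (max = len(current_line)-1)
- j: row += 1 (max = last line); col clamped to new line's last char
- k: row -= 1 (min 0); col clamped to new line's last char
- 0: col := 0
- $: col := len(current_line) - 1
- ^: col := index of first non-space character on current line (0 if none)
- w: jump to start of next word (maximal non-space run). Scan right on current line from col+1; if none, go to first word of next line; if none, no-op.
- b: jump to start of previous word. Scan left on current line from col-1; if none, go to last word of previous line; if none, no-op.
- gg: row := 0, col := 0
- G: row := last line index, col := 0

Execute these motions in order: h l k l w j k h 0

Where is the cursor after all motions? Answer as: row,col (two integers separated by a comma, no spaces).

After 1 (h): row=0 col=0 char='_'
After 2 (l): row=0 col=1 char='_'
After 3 (k): row=0 col=1 char='_'
After 4 (l): row=0 col=2 char='_'
After 5 (w): row=0 col=3 char='f'
After 6 (j): row=1 col=3 char='t'
After 7 (k): row=0 col=3 char='f'
After 8 (h): row=0 col=2 char='_'
After 9 (0): row=0 col=0 char='_'

Answer: 0,0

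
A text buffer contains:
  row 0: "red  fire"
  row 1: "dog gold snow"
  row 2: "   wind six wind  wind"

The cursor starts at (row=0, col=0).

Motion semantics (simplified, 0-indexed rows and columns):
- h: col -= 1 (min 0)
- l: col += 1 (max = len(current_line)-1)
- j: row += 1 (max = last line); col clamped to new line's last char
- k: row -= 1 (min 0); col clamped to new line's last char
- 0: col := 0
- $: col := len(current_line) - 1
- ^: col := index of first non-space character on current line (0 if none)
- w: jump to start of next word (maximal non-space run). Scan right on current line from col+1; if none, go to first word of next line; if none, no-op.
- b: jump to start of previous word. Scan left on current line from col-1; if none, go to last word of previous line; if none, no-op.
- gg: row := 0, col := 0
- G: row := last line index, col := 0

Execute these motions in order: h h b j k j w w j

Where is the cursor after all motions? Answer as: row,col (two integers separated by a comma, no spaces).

After 1 (h): row=0 col=0 char='r'
After 2 (h): row=0 col=0 char='r'
After 3 (b): row=0 col=0 char='r'
After 4 (j): row=1 col=0 char='d'
After 5 (k): row=0 col=0 char='r'
After 6 (j): row=1 col=0 char='d'
After 7 (w): row=1 col=4 char='g'
After 8 (w): row=1 col=9 char='s'
After 9 (j): row=2 col=9 char='i'

Answer: 2,9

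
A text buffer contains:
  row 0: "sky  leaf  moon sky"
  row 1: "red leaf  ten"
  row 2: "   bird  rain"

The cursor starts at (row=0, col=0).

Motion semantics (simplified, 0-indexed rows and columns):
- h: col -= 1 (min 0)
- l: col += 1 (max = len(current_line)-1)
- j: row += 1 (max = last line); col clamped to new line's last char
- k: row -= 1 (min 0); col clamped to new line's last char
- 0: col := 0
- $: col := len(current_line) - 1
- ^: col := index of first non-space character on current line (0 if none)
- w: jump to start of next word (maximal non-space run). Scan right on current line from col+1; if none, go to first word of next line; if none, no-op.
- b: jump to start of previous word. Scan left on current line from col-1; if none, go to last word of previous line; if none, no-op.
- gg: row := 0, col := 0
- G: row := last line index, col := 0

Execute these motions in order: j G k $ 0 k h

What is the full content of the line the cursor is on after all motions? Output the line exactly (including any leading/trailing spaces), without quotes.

Answer: sky  leaf  moon sky

Derivation:
After 1 (j): row=1 col=0 char='r'
After 2 (G): row=2 col=0 char='_'
After 3 (k): row=1 col=0 char='r'
After 4 ($): row=1 col=12 char='n'
After 5 (0): row=1 col=0 char='r'
After 6 (k): row=0 col=0 char='s'
After 7 (h): row=0 col=0 char='s'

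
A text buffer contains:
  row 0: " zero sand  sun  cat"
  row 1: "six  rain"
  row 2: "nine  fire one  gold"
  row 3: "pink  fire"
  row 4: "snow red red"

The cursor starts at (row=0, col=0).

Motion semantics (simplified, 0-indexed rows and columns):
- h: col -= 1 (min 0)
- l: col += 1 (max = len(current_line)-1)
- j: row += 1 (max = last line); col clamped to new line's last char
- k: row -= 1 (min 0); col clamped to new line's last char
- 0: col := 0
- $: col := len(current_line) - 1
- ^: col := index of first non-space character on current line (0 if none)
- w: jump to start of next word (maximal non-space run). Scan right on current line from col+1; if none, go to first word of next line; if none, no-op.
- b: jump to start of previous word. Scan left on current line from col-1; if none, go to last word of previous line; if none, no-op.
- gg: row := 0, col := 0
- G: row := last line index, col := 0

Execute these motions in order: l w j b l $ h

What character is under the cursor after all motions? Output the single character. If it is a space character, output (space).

After 1 (l): row=0 col=1 char='z'
After 2 (w): row=0 col=6 char='s'
After 3 (j): row=1 col=6 char='a'
After 4 (b): row=1 col=5 char='r'
After 5 (l): row=1 col=6 char='a'
After 6 ($): row=1 col=8 char='n'
After 7 (h): row=1 col=7 char='i'

Answer: i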